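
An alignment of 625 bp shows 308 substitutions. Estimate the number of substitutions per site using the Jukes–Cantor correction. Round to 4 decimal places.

p = 308/625 = 0.4928.
d = −(3/4) ln(1 − 4p/3) = −0.75 ln(1 − 0.657067) = −0.75 ln(0.342933)
  = −0.75 × (-1.070220) = 0.802665 substitutions/site.

0.8027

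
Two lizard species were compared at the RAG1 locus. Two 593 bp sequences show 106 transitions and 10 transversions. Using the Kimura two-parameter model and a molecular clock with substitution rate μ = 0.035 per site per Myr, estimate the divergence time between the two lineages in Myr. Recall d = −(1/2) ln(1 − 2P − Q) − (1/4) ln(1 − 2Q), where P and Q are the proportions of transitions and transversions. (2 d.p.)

3.47

P = 106/593 ≈ 0.178752 and Q = 10/593 ≈ 0.016863.
Under the Kimura two-parameter model, d = −½ ln(1 − 2P − Q) − ¼ ln(1 − 2Q).
1 − 2P − Q = 0.625633, giving −½ ln(0.625633) = 0.234496.
1 − 2Q = 0.966274, giving −¼ ln(0.966274) = 0.008577.
d = 0.234496 + 0.008577 = 0.243073.
Under a molecular clock d = 2μt, so t = d/(2μ) = 0.243073 / (2 × 0.035) = 3.47 Myr.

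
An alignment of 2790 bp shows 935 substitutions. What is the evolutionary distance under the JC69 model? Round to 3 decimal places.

p = 935/2790 ≈ 0.335125.
d = −(3/4) ln(1 − 4p/3) = −0.75 ln(1 − 0.446833) = −0.75 ln(0.553167)
  = −0.75 × (-0.592095) = 0.444071 substitutions/site.

0.444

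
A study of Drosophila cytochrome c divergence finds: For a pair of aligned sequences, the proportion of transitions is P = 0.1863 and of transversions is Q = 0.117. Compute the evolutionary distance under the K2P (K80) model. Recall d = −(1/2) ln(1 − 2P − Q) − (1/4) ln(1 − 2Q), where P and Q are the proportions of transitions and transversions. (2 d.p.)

Under the Kimura two-parameter model, d = −½ ln(1 − 2P − Q) − ¼ ln(1 − 2Q).
1 − 2P − Q = 0.5104, giving −½ ln(0.5104) = 0.336280.
1 − 2Q = 0.766, giving −¼ ln(0.766) = 0.066643.
d = 0.336280 + 0.066643 = 0.402923.

0.40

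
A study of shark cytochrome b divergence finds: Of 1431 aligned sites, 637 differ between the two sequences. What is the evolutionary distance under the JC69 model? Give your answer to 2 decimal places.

p = 637/1431 ≈ 0.445143.
d = −(3/4) ln(1 − 4p/3) = −0.75 ln(1 − 0.593524) = −0.75 ln(0.406476)
  = −0.75 × (-0.900230) = 0.675173 substitutions/site.

0.68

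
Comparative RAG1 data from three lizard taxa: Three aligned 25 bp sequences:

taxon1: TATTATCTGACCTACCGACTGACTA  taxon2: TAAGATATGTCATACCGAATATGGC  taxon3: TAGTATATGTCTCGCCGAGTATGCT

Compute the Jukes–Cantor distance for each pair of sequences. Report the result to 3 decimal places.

d(taxon1,taxon2) = 0.663, d(taxon1,taxon3) = 0.766, d(taxon2,taxon3) = 0.417

taxon1–taxon2: 11/25 sites differ → p = 0.44, d = −0.75 ln(1 − 0.586667) = 0.662626 ≈ 0.663.
taxon1–taxon3: 12/25 sites differ → p = 0.48, d = −0.75 ln(1 − 0.64) = 0.766238 ≈ 0.766.
taxon2–taxon3: 8/25 sites differ → p = 0.32, d = −0.75 ln(1 − 0.426667) = 0.417216 ≈ 0.417.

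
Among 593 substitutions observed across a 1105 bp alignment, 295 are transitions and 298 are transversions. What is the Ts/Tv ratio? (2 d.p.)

0.99

R = 295/298 = 0.989932… ≈ 0.99 (to 2 d.p.).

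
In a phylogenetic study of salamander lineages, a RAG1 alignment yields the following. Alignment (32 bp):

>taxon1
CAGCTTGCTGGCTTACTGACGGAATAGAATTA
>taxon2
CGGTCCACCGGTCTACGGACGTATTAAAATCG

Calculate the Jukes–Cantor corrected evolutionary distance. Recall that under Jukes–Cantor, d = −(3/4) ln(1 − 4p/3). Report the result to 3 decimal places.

0.657

The sequences differ at 14 of 32 sites, so p = 14/32 = 0.4375.
d = −(3/4) ln(1 − 4p/3) = −0.75 ln(1 − 0.583333) = −0.75 ln(0.416667)
  = −0.75 × (-0.875468) = 0.656601 substitutions/site.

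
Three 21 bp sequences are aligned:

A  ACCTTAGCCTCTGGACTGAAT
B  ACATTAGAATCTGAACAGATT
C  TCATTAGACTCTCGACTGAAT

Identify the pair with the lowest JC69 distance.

A and C

A–B: 6/21 differ, p = 0.286, d = 0.360.
A–C: 4/21 differ, p = 0.190, d = 0.220.
B–C: 6/21 differ, p = 0.286, d = 0.360.
The smallest distance is between A and C.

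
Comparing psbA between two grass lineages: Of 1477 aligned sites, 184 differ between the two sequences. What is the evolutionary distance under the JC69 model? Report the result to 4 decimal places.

p = 184/1477 ≈ 0.124577.
d = −(3/4) ln(1 − 4p/3) = −0.75 ln(1 − 0.166103) = −0.75 ln(0.833897)
  = −0.75 × (-0.181645) = 0.136234 substitutions/site.

0.1362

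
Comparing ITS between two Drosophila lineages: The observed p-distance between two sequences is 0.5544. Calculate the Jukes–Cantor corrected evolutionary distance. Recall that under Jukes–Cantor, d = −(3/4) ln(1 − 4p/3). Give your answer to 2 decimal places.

d = −(3/4) ln(1 − 4p/3) = −0.75 ln(1 − 0.7392) = −0.75 ln(0.2608)
  = −0.75 × (-1.344001) = 1.008001 substitutions/site.

1.01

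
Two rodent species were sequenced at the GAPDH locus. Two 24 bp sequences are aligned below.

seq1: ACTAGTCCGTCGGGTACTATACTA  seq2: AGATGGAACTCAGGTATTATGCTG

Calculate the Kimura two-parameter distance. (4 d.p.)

0.7093

Of 24 sites, 4 differences are transitions and 7 are transversions, so P = 4/24 ≈ 0.166667 and Q = 7/24 ≈ 0.291667.
Under the Kimura two-parameter model, d = −½ ln(1 − 2P − Q) − ¼ ln(1 − 2Q).
1 − 2P − Q = 0.374999, giving −½ ln(0.374999) = 0.490416.
1 − 2Q = 0.416666, giving −¼ ln(0.416666) = 0.218868.
d = 0.490416 + 0.218868 = 0.709284.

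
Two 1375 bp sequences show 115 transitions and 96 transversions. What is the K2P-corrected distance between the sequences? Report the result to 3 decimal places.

P = 115/1375 ≈ 0.083636 and Q = 96/1375 ≈ 0.069818.
Under the Kimura two-parameter model, d = −½ ln(1 − 2P − Q) − ¼ ln(1 − 2Q).
1 − 2P − Q = 0.76291, giving −½ ln(0.76291) = 0.135308.
1 − 2Q = 0.860364, giving −¼ ln(0.860364) = 0.037600.
d = 0.135308 + 0.037600 = 0.172908.

0.173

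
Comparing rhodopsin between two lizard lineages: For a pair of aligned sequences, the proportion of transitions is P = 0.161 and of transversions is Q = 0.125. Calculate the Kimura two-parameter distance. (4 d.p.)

0.3681

Under the Kimura two-parameter model, d = −½ ln(1 − 2P − Q) − ¼ ln(1 − 2Q).
1 − 2P − Q = 0.553, giving −½ ln(0.553) = 0.296199.
1 − 2Q = 0.75, giving −¼ ln(0.75) = 0.071921.
d = 0.296199 + 0.071921 = 0.368120.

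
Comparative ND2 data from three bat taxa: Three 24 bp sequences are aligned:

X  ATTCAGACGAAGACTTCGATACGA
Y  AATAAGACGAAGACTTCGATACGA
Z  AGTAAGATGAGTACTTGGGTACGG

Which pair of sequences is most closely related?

X and Y

X–Y: 2/24 differ, p = 0.083, d = 0.088.
X–Z: 8/24 differ, p = 0.333, d = 0.441.
Y–Z: 7/24 differ, p = 0.292, d = 0.369.
The smallest distance is between X and Y.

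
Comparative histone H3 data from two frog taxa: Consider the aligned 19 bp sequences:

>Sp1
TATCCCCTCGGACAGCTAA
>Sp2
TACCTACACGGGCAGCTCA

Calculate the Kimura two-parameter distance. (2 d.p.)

Of 19 sites, 3 differences are transitions and 3 are transversions, so P = 3/19 ≈ 0.157895 and Q = 3/19 ≈ 0.157895.
Under the Kimura two-parameter model, d = −½ ln(1 − 2P − Q) − ¼ ln(1 − 2Q).
1 − 2P − Q = 0.526315, giving −½ ln(0.526315) = 0.320928.
1 − 2Q = 0.68421, giving −¼ ln(0.68421) = 0.094873.
d = 0.320928 + 0.094873 = 0.415801.

0.42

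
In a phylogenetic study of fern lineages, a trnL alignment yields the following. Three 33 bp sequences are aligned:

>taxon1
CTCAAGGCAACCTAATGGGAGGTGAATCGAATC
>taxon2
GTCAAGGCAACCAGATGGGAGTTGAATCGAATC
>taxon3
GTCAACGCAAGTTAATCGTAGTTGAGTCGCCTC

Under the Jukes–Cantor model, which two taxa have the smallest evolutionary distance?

taxon1 and taxon2

taxon1–taxon2: 4/33 differ, p = 0.121, d = 0.132.
taxon1–taxon3: 10/33 differ, p = 0.303, d = 0.388.
taxon2–taxon3: 10/33 differ, p = 0.303, d = 0.388.
The smallest distance is between taxon1 and taxon2.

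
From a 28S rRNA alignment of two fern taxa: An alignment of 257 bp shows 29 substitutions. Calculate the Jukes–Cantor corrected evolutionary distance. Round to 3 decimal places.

0.122

p = 29/257 ≈ 0.11284.
d = −(3/4) ln(1 − 4p/3) = −0.75 ln(1 − 0.150453) = −0.75 ln(0.849547)
  = −0.75 × (-0.163052) = 0.122289 substitutions/site.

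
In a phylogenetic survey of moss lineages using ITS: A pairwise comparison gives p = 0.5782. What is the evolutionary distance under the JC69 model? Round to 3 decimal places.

1.105

d = −(3/4) ln(1 − 4p/3) = −0.75 ln(1 − 0.770933) = −0.75 ln(0.229067)
  = −0.75 × (-1.473741) = 1.105306 substitutions/site.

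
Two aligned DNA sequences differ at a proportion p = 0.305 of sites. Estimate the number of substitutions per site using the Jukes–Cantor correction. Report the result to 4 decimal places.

d = −(3/4) ln(1 − 4p/3) = −0.75 ln(1 − 0.406667) = −0.75 ln(0.593333)
  = −0.75 × (-0.521999) = 0.391499 substitutions/site.

0.3915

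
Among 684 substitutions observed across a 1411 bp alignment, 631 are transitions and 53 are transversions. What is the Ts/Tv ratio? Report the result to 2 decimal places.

R = 631/53 = 11.905660… ≈ 11.91 (to 2 d.p.).

11.91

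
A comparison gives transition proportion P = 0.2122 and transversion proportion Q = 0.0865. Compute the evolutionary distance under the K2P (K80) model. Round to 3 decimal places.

Under the Kimura two-parameter model, d = −½ ln(1 − 2P − Q) − ¼ ln(1 − 2Q).
1 − 2P − Q = 0.4891, giving −½ ln(0.4891) = 0.357594.
1 − 2Q = 0.827, giving −¼ ln(0.827) = 0.047488.
d = 0.357594 + 0.047488 = 0.405082.

0.405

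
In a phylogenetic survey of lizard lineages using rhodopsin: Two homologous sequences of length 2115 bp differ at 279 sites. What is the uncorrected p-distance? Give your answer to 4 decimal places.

0.1319

p = 279/2115 = 0.131914… ≈ 0.1319 (to 4 d.p.).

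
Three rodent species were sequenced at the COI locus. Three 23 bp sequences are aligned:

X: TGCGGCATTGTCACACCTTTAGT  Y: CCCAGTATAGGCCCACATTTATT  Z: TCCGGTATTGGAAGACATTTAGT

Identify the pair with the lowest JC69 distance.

X and Z

X–Y: 9/23 differ, p = 0.391, d = 0.553.
X–Z: 6/23 differ, p = 0.261, d = 0.321.
Y–Z: 7/23 differ, p = 0.304, d = 0.390.
The smallest distance is between X and Z.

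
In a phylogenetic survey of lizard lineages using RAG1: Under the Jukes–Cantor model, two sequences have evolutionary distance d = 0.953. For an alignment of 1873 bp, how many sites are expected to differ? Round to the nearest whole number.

Invert JC69: p = (3/4)(1 − e^(−4d/3)) = 0.75 × (1 − e^(-1.270667)) = 0.75 × (1 − 0.280644) = 0.539517.
Expected differing sites = pL ≈ 0.539517 × 1873 = 1010.515341 ≈ 1011.

1011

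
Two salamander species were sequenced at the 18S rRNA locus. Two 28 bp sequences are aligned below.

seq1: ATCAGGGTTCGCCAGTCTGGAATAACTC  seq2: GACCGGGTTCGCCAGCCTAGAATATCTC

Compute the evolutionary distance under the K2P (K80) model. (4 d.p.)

Of 28 sites, 3 differences are transitions and 3 are transversions, so P = 3/28 ≈ 0.107143 and Q = 3/28 ≈ 0.107143.
Under the Kimura two-parameter model, d = −½ ln(1 − 2P − Q) − ¼ ln(1 − 2Q).
1 − 2P − Q = 0.678571, giving −½ ln(0.678571) = 0.193883.
1 − 2Q = 0.785714, giving −¼ ln(0.785714) = 0.060291.
d = 0.193883 + 0.060291 = 0.254174.

0.2542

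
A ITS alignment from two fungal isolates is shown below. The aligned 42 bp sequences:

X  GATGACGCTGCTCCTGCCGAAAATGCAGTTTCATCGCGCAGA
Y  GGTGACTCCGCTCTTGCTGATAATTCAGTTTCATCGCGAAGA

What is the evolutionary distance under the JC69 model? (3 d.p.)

The sequences differ at 8 of 42 sites (2, 7, 9, 14, 18, 21, 25, 39), so p = 8/42 ≈ 0.190476.
d = −(3/4) ln(1 − 4p/3) = −0.75 ln(1 − 0.253968) = −0.75 ln(0.746032)
  = −0.75 × (-0.292987) = 0.219740 substitutions/site.

0.220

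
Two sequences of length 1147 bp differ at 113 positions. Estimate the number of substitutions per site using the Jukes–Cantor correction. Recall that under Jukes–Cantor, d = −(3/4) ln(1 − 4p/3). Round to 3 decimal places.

p = 113/1147 ≈ 0.098518.
d = −(3/4) ln(1 − 4p/3) = −0.75 ln(1 − 0.131357) = −0.75 ln(0.868643)
  = −0.75 × (-0.140823) = 0.105617 substitutions/site.

0.106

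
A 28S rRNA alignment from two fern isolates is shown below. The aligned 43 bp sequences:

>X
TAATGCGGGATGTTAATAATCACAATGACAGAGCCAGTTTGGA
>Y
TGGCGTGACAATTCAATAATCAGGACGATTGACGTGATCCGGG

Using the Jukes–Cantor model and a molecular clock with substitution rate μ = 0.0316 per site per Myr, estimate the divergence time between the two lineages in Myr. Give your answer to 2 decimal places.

The sequences differ at 22 of 43 sites, so p = 22/43 ≈ 0.511628.
d = −(3/4) ln(1 − 4p/3) = −0.75 ln(1 − 0.682171) = −0.75 ln(0.317829)
  = −0.75 × (-1.146242) = 0.859682 substitutions/site.
Under a molecular clock d = 2μt, so t = d/(2μ) = 0.859682 / (2 × 0.0316) = 13.60 Myr.

13.60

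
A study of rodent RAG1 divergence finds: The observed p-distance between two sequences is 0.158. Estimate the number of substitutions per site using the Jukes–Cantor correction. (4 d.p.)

0.1774

d = −(3/4) ln(1 − 4p/3) = −0.75 ln(1 − 0.210667) = −0.75 ln(0.789333)
  = −0.75 × (-0.236567) = 0.177425 substitutions/site.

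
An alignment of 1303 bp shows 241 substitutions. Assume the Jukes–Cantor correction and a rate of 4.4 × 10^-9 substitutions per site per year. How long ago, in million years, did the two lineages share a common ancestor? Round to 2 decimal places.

24.13

p = 241/1303 ≈ 0.184958.
d = −(3/4) ln(1 − 4p/3) = −0.75 ln(1 − 0.246611) = −0.75 ln(0.753389)
  = −0.75 × (-0.283174) = 0.212381 substitutions/site.
Under a molecular clock d = 2μt, so t = d/(2μ) = 0.212381 / (2 × 4.4 × 10^-9) = 24.13 million years.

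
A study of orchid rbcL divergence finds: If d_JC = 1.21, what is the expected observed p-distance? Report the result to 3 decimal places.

0.601

p = (3/4)(1 − e^(−4d/3)) = 0.75 × (1 − e^(-1.613333)) = 0.75 × (1 − 0.199222) = 0.600584.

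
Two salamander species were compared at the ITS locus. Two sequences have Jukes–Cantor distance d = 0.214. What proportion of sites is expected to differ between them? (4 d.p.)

p = (3/4)(1 − e^(−4d/3)) = 0.75 × (1 − e^(-0.285333)) = 0.75 × (1 − 0.751764) = 0.186177.

0.1862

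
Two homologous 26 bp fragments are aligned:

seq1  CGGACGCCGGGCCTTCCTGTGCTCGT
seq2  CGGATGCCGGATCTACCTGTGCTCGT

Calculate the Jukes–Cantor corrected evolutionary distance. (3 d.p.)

0.172

The sequences differ at 4 of 26 sites (5, 11, 12, 15), so p = 4/26 ≈ 0.153846.
d = −(3/4) ln(1 − 4p/3) = −0.75 ln(1 − 0.205128) = −0.75 ln(0.794872)
  = −0.75 × (-0.229574) = 0.172181 substitutions/site.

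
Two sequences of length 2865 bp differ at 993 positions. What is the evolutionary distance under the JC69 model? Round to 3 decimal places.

0.465

p = 993/2865 ≈ 0.346597.
d = −(3/4) ln(1 − 4p/3) = −0.75 ln(1 − 0.462129) = −0.75 ln(0.537871)
  = −0.75 × (-0.620137) = 0.465103 substitutions/site.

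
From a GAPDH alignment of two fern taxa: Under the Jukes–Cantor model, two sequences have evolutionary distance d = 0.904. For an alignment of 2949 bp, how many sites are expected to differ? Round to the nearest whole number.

1549

Invert JC69: p = (3/4)(1 − e^(−4d/3)) = 0.75 × (1 − e^(-1.205333)) = 0.75 × (1 − 0.299592) = 0.525306.
Expected differing sites = pL ≈ 0.525306 × 2949 = 1549.127394 ≈ 1549.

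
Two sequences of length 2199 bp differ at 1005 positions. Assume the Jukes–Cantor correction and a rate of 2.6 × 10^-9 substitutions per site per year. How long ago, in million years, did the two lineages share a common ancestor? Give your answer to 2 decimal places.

135.58

p = 1005/2199 ≈ 0.457026.
d = −(3/4) ln(1 − 4p/3) = −0.75 ln(1 − 0.609368) = −0.75 ln(0.390632)
  = −0.75 × (-0.939989) = 0.704992 substitutions/site.
Under a molecular clock d = 2μt, so t = d/(2μ) = 0.704992 / (2 × 2.6 × 10^-9) = 135.58 million years.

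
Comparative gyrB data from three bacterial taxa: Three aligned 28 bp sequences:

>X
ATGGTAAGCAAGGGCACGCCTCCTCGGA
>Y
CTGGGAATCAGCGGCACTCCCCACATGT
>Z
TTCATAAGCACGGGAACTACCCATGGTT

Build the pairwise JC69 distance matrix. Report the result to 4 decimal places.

d(X,Y) = 0.6355, d(X,Z) = 0.6355, d(Y,Z) = 0.7238

X–Y: 12/28 sites differ → p ≈ 0.428571, d = −0.75 ln(1 − 0.571428) = 0.635472 ≈ 0.6355.
X–Z: 12/28 sites differ → p ≈ 0.428571, d = −0.75 ln(1 − 0.571428) = 0.635472 ≈ 0.6355.
Y–Z: 13/28 sites differ → p ≈ 0.464286, d = −0.75 ln(1 − 0.619048) = 0.723811 ≈ 0.7238.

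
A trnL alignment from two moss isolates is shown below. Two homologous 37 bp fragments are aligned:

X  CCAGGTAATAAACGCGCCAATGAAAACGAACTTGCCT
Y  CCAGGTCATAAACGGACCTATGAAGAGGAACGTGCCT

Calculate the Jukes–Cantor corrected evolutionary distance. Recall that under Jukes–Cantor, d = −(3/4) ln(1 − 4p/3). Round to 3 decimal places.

0.218

The sequences differ at 7 of 37 sites (7, 15, 16, 19, 25, 27, 32), so p = 7/37 ≈ 0.189189.
d = −(3/4) ln(1 − 4p/3) = −0.75 ln(1 − 0.252252) = −0.75 ln(0.747748)
  = −0.75 × (-0.290689) = 0.218017 substitutions/site.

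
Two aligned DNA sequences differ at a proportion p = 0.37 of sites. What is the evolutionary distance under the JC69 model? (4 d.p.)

d = −(3/4) ln(1 − 4p/3) = −0.75 ln(1 − 0.493333) = −0.75 ln(0.506667)
  = −0.75 × (-0.679901) = 0.509926 substitutions/site.

0.5099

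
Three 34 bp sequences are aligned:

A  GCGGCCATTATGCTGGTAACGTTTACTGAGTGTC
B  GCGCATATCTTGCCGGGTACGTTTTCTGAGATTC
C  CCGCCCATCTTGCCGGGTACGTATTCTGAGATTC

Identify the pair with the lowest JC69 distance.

B and C

A–B: 11/34 differ, p = 0.324, d = 0.423.
A–C: 11/34 differ, p = 0.324, d = 0.423.
B–C: 4/34 differ, p = 0.118, d = 0.128.
The smallest distance is between B and C.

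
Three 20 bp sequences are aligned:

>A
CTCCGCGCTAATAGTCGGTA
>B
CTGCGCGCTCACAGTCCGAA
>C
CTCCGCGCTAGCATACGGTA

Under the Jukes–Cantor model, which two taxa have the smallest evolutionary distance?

A–B: 5/20 differ, p = 0.250, d = 0.304.
A–C: 4/20 differ, p = 0.200, d = 0.233.
B–C: 7/20 differ, p = 0.350, d = 0.471.
The smallest distance is between A and C.

A and C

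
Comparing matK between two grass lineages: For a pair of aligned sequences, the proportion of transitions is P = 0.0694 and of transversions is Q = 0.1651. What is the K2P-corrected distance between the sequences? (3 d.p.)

0.281

Under the Kimura two-parameter model, d = −½ ln(1 − 2P − Q) − ¼ ln(1 − 2Q).
1 − 2P − Q = 0.6961, giving −½ ln(0.6961) = 0.181131.
1 − 2Q = 0.6698, giving −¼ ln(0.6698) = 0.100194.
d = 0.181131 + 0.100194 = 0.281325.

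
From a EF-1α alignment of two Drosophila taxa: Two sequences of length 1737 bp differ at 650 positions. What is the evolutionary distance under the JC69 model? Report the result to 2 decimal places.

0.52

p = 650/1737 ≈ 0.374208.
d = −(3/4) ln(1 − 4p/3) = −0.75 ln(1 − 0.498944) = −0.75 ln(0.501056)
  = −0.75 × (-0.691037) = 0.518278 substitutions/site.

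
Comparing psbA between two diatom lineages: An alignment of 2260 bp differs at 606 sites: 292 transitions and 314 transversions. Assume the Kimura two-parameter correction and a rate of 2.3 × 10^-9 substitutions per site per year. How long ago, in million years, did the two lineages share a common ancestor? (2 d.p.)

P = 292/2260 ≈ 0.129204 and Q = 314/2260 ≈ 0.138938.
Under the Kimura two-parameter model, d = −½ ln(1 − 2P − Q) − ¼ ln(1 − 2Q).
1 − 2P − Q = 0.602654, giving −½ ln(0.602654) = 0.253206.
1 − 2Q = 0.722124, giving −¼ ln(0.722124) = 0.081390.
d = 0.253206 + 0.081390 = 0.334596.
Under a molecular clock d = 2μt, so t = d/(2μ) = 0.334596 / (2 × 2.3 × 10^-9) = 72.74 million years.

72.74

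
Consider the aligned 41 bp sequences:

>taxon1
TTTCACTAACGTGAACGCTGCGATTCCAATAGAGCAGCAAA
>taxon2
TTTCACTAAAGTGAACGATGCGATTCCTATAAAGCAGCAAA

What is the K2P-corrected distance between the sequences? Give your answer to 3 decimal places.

Of 41 sites, 1 differences are transitions and 3 are transversions, so P = 1/41 ≈ 0.02439 and Q = 3/41 ≈ 0.073171.
Under the Kimura two-parameter model, d = −½ ln(1 − 2P − Q) − ¼ ln(1 − 2Q).
1 − 2P − Q = 0.878049, giving −½ ln(0.878049) = 0.065026.
1 − 2Q = 0.853658, giving −¼ ln(0.853658) = 0.039556.
d = 0.065026 + 0.039556 = 0.104582.

0.105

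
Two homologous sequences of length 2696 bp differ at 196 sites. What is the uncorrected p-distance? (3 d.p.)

p = 196/2696 = 0.072700… ≈ 0.073 (to 3 d.p.).

0.073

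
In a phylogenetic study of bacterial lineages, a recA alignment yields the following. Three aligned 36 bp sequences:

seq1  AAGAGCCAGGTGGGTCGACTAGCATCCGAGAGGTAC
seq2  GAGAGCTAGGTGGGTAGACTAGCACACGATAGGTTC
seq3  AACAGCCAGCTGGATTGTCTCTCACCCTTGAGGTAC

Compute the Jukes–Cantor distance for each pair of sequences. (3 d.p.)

seq1–seq2: 7/36 sites differ → p ≈ 0.194444, d = −0.75 ln(1 − 0.259259) = 0.225078 ≈ 0.225.
seq1–seq3: 10/36 sites differ → p ≈ 0.277778, d = −0.75 ln(1 − 0.370371) = 0.346968 ≈ 0.347.
seq2–seq3: 14/36 sites differ → p ≈ 0.388889, d = −0.75 ln(1 − 0.518519) = 0.548166 ≈ 0.548.

d(seq1,seq2) = 0.225, d(seq1,seq3) = 0.347, d(seq2,seq3) = 0.548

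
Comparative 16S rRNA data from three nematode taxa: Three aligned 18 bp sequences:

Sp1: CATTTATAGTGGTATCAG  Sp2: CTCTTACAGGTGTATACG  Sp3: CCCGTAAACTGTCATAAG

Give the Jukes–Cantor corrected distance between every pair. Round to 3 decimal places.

d(Sp1,Sp2) = 0.548, d(Sp1,Sp3) = 0.673, d(Sp2,Sp3) = 0.824

Sp1–Sp2: 7/18 sites differ → p ≈ 0.388889, d = −0.75 ln(1 − 0.518519) = 0.548166 ≈ 0.548.
Sp1–Sp3: 8/18 sites differ → p ≈ 0.444444, d = −0.75 ln(1 − 0.592592) = 0.673455 ≈ 0.673.
Sp2–Sp3: 9/18 sites differ → p = 0.5, d = −0.75 ln(1 − 0.666667) = 0.823960 ≈ 0.824.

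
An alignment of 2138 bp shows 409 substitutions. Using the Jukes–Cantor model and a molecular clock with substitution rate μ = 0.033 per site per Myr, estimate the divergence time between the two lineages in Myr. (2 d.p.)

3.35

p = 409/2138 ≈ 0.1913.
d = −(3/4) ln(1 − 4p/3) = −0.75 ln(1 − 0.255067) = −0.75 ln(0.744933)
  = −0.75 × (-0.294461) = 0.220846 substitutions/site.
Under a molecular clock d = 2μt, so t = d/(2μ) = 0.220846 / (2 × 0.033) = 3.35 Myr.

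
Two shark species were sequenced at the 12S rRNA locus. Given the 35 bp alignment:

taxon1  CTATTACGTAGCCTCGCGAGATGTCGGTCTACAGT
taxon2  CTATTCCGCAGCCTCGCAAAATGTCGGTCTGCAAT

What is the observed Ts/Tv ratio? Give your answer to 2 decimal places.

Transitions are A↔G and C↔T; transversions are all other mismatches.
Transitions: 5. Transversions: 1.
R = 5/1 = 5.00.

5.00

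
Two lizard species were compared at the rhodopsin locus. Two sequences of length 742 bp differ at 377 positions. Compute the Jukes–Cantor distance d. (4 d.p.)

p = 377/742 ≈ 0.508086.
d = −(3/4) ln(1 − 4p/3) = −0.75 ln(1 − 0.677448) = −0.75 ln(0.322552)
  = −0.75 × (-1.131491) = 0.848618 substitutions/site.

0.8486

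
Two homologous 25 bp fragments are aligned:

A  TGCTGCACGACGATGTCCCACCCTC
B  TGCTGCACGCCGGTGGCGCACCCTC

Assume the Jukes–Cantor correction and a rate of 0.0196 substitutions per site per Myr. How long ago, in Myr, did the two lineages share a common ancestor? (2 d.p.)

The sequences differ at 4 of 25 sites (10, 13, 16, 18), so p = 4/25 = 0.16.
d = −(3/4) ln(1 − 4p/3) = −0.75 ln(1 − 0.213333) = −0.75 ln(0.786667)
  = −0.75 × (-0.239950) = 0.179963 substitutions/site.
Under a molecular clock d = 2μt, so t = d/(2μ) = 0.179963 / (2 × 0.0196) = 4.59 Myr.

4.59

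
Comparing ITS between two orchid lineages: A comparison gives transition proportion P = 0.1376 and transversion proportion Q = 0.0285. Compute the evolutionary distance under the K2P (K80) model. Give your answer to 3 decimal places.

Under the Kimura two-parameter model, d = −½ ln(1 − 2P − Q) − ¼ ln(1 − 2Q).
1 − 2P − Q = 0.6963, giving −½ ln(0.6963) = 0.180987.
1 − 2Q = 0.943, giving −¼ ln(0.943) = 0.014672.
d = 0.180987 + 0.014672 = 0.195659.

0.196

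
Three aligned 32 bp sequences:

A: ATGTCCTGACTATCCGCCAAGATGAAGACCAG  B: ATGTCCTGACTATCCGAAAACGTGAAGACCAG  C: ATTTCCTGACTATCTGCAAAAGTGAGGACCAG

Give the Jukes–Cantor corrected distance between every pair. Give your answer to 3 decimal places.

d(A,B) = 0.137, d(A,C) = 0.216, d(B,C) = 0.175

A–B: 4/32 sites differ → p = 0.125, d = −0.75 ln(1 − 0.166667) = 0.136741 ≈ 0.137.
A–C: 6/32 sites differ → p = 0.1875, d = −0.75 ln(1 − 0.25) = 0.215762 ≈ 0.216.
B–C: 5/32 sites differ → p = 0.15625, d = −0.75 ln(1 − 0.208333) = 0.175211 ≈ 0.175.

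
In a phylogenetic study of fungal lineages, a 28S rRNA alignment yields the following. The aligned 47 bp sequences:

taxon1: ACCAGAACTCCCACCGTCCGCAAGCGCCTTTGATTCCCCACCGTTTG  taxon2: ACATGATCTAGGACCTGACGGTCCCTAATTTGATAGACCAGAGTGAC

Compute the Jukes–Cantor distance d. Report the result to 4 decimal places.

0.8566

The sequences differ at 24 of 47 sites, so p = 24/47 ≈ 0.510638.
d = −(3/4) ln(1 − 4p/3) = −0.75 ln(1 − 0.680851) = −0.75 ln(0.319149)
  = −0.75 × (-1.142097) = 0.856573 substitutions/site.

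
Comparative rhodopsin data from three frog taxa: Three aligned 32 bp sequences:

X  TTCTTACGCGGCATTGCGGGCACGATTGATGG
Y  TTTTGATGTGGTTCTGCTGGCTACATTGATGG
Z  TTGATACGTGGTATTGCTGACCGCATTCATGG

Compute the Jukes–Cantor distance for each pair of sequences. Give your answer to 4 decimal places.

X–Y: 11/32 sites differ → p = 0.34375, d = −0.75 ln(1 − 0.458333) = 0.459828 ≈ 0.4598.
X–Z: 10/32 sites differ → p = 0.3125, d = −0.75 ln(1 − 0.416667) = 0.404248 ≈ 0.4042.
Y–Z: 10/32 sites differ → p = 0.3125, d = −0.75 ln(1 − 0.416667) = 0.404248 ≈ 0.4042.

d(X,Y) = 0.4598, d(X,Z) = 0.4042, d(Y,Z) = 0.4042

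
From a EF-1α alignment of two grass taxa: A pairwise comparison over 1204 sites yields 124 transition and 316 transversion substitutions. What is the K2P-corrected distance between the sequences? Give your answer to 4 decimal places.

0.5020

P = 124/1204 ≈ 0.10299 and Q = 316/1204 ≈ 0.262458.
Under the Kimura two-parameter model, d = −½ ln(1 − 2P − Q) − ¼ ln(1 − 2Q).
1 − 2P − Q = 0.531562, giving −½ ln(0.531562) = 0.315968.
1 − 2Q = 0.475084, giving −¼ ln(0.475084) = 0.186066.
d = 0.315968 + 0.186066 = 0.502034.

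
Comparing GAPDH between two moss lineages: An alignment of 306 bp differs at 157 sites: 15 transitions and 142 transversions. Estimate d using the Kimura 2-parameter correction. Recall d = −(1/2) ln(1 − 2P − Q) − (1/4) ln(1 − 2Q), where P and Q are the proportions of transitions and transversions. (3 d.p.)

1.071

P = 15/306 ≈ 0.04902 and Q = 142/306 ≈ 0.464052.
Under the Kimura two-parameter model, d = −½ ln(1 − 2P − Q) − ¼ ln(1 − 2Q).
1 − 2P − Q = 0.437908, giving −½ ln(0.437908) = 0.412873.
1 − 2Q = 0.071896, giving −¼ ln(0.071896) = 0.658134.
d = 0.412873 + 0.658134 = 1.071007.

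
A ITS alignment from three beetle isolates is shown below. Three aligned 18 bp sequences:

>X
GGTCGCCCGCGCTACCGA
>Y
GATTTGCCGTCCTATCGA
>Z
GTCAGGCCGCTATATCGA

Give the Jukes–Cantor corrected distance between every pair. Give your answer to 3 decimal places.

X–Y: 7/18 sites differ → p ≈ 0.388889, d = −0.75 ln(1 − 0.518519) = 0.548166 ≈ 0.548.
X–Z: 7/18 sites differ → p ≈ 0.388889, d = −0.75 ln(1 − 0.518519) = 0.548166 ≈ 0.548.
Y–Z: 7/18 sites differ → p ≈ 0.388889, d = −0.75 ln(1 − 0.518519) = 0.548166 ≈ 0.548.

d(X,Y) = 0.548, d(X,Z) = 0.548, d(Y,Z) = 0.548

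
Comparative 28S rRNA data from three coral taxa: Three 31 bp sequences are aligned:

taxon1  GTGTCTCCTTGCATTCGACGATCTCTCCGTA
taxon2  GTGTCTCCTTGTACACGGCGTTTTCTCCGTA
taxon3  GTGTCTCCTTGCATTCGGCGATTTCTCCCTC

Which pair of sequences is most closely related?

taxon1–taxon2: 6/31 differ, p = 0.194, d = 0.224.
taxon1–taxon3: 4/31 differ, p = 0.129, d = 0.142.
taxon2–taxon3: 6/31 differ, p = 0.194, d = 0.224.
The smallest distance is between taxon1 and taxon3.

taxon1 and taxon3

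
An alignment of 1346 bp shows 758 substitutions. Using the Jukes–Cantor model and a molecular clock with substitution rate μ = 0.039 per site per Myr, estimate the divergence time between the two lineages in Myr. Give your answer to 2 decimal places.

p = 758/1346 ≈ 0.56315.
d = −(3/4) ln(1 − 4p/3) = −0.75 ln(1 − 0.750867) = −0.75 ln(0.249133)
  = −0.75 × (-1.389768) = 1.042326 substitutions/site.
Under a molecular clock d = 2μt, so t = d/(2μ) = 1.042326 / (2 × 0.039) = 13.36 Myr.

13.36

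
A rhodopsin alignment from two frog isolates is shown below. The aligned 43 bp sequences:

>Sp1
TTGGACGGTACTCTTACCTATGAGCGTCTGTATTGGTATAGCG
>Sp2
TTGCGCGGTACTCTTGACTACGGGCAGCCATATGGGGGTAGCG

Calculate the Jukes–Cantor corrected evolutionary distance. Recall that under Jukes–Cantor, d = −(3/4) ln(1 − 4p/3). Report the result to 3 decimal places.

The sequences differ at 13 of 43 sites, so p = 13/43 ≈ 0.302326.
d = −(3/4) ln(1 − 4p/3) = −0.75 ln(1 − 0.403101) = −0.75 ln(0.596899)
  = −0.75 × (-0.516007) = 0.387005 substitutions/site.

0.387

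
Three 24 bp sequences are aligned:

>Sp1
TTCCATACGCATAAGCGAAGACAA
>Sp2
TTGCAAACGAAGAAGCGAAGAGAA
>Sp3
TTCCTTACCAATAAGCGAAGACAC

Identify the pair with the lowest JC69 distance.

Sp1 and Sp3

Sp1–Sp2: 5/24 differ, p = 0.208, d = 0.244.
Sp1–Sp3: 4/24 differ, p = 0.167, d = 0.188.
Sp2–Sp3: 7/24 differ, p = 0.292, d = 0.369.
The smallest distance is between Sp1 and Sp3.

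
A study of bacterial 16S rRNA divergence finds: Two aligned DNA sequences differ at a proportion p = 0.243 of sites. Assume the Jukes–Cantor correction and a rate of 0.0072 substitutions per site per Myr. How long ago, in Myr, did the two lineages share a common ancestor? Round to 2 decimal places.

d = −(3/4) ln(1 − 4p/3) = −0.75 ln(1 − 0.324) = −0.75 ln(0.676)
  = −0.75 × (-0.391562) = 0.293672 substitutions/site.
Under a molecular clock d = 2μt, so t = d/(2μ) = 0.293672 / (2 × 0.0072) = 20.39 Myr.

20.39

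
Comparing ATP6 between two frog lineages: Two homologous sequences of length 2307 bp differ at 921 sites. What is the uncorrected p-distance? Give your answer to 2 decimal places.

p = 921/2307 = 0.399219… ≈ 0.40 (to 2 d.p.).

0.40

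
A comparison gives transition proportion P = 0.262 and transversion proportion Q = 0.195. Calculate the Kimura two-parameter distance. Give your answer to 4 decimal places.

0.7583

Under the Kimura two-parameter model, d = −½ ln(1 − 2P − Q) − ¼ ln(1 − 2Q).
1 − 2P − Q = 0.281, giving −½ ln(0.281) = 0.634700.
1 − 2Q = 0.61, giving −¼ ln(0.61) = 0.123574.
d = 0.634700 + 0.123574 = 0.758274.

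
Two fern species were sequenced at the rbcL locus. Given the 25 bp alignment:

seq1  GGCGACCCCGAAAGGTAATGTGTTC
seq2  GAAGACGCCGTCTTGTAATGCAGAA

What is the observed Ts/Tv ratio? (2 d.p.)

Transitions are A↔G and C↔T; transversions are all other mismatches.
Transitions: 3. Transversions: 9.
R = 3/9 = 0.333333… ≈ 0.33 (to 2 d.p.).

0.33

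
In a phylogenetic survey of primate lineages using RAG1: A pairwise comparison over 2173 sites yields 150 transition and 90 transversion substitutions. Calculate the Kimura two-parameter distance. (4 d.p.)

P = 150/2173 ≈ 0.069029 and Q = 90/2173 ≈ 0.041417.
Under the Kimura two-parameter model, d = −½ ln(1 − 2P − Q) − ¼ ln(1 − 2Q).
1 − 2P − Q = 0.820525, giving −½ ln(0.820525) = 0.098905.
1 − 2Q = 0.917166, giving −¼ ln(0.917166) = 0.021617.
d = 0.098905 + 0.021617 = 0.120522.

0.1205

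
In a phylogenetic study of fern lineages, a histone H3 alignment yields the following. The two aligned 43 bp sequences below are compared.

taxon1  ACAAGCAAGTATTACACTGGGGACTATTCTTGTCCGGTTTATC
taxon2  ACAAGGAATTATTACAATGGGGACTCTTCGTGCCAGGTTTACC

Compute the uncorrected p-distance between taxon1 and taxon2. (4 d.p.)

0.1860

The sequences differ at 8 of 43 positions (sites 6, 9, 17, 26, 30, 33, 35, 42).
p = 8/43 = 0.186046… ≈ 0.1860 (to 4 d.p.).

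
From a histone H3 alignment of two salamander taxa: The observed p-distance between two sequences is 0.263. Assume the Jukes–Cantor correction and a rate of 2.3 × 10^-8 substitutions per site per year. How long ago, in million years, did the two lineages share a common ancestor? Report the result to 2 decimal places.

d = −(3/4) ln(1 − 4p/3) = −0.75 ln(1 − 0.350667) = −0.75 ln(0.649333)
  = −0.75 × (-0.431810) = 0.323858 substitutions/site.
Under a molecular clock d = 2μt, so t = d/(2μ) = 0.323858 / (2 × 2.3 × 10^-8) = 7.04 million years.

7.04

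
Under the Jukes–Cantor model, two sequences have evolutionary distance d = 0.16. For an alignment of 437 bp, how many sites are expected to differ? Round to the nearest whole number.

63

Invert JC69: p = (3/4)(1 − e^(−4d/3)) = 0.75 × (1 − e^(-0.213333)) = 0.75 × (1 − 0.807887) = 0.144085.
Expected differing sites = pL ≈ 0.144085 × 437 = 62.965145 ≈ 63.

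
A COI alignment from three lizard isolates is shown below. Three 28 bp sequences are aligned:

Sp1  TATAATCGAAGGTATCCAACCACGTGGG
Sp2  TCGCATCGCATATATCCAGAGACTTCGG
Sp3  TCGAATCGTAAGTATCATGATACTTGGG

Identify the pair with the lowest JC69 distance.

Sp1–Sp2: 11/28 differ, p = 0.393, d = 0.556.
Sp1–Sp3: 10/28 differ, p = 0.357, d = 0.485.
Sp2–Sp3: 8/28 differ, p = 0.286, d = 0.360.
The smallest distance is between Sp2 and Sp3.

Sp2 and Sp3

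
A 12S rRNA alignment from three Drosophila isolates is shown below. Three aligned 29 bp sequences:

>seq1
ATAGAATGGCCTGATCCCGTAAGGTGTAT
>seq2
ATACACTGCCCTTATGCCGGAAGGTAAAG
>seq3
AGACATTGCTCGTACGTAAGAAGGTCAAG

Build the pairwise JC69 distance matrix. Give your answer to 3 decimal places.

seq1–seq2: 9/29 sites differ → p ≈ 0.310345, d = −0.75 ln(1 − 0.413793) = 0.400562 ≈ 0.401.
seq1–seq3: 16/29 sites differ → p ≈ 0.551724, d = −0.75 ln(1 − 0.735632) = 0.997810 ≈ 0.998.
seq2–seq3: 9/29 sites differ → p ≈ 0.310345, d = −0.75 ln(1 − 0.413793) = 0.400562 ≈ 0.401.

d(seq1,seq2) = 0.401, d(seq1,seq3) = 0.998, d(seq2,seq3) = 0.401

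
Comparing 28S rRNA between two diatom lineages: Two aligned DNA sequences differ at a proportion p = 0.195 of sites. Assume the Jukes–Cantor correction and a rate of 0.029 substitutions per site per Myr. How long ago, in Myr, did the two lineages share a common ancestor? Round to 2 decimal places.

3.89

d = −(3/4) ln(1 − 4p/3) = −0.75 ln(1 − 0.26) = −0.75 ln(0.74)
  = −0.75 × (-0.301105) = 0.225829 substitutions/site.
Under a molecular clock d = 2μt, so t = d/(2μ) = 0.225829 / (2 × 0.029) = 3.89 Myr.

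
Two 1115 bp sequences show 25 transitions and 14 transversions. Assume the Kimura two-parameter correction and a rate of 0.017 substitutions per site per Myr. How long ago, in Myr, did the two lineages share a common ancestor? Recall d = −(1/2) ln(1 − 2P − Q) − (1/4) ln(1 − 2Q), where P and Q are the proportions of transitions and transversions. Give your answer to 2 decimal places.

P = 25/1115 ≈ 0.022422 and Q = 14/1115 ≈ 0.012556.
Under the Kimura two-parameter model, d = −½ ln(1 − 2P − Q) − ¼ ln(1 − 2Q).
1 − 2P − Q = 0.9426, giving −½ ln(0.9426) = 0.029557.
1 − 2Q = 0.974888, giving −¼ ln(0.974888) = 0.006358.
d = 0.029557 + 0.006358 = 0.035915.
Under a molecular clock d = 2μt, so t = d/(2μ) = 0.035915 / (2 × 0.017) = 1.06 Myr.

1.06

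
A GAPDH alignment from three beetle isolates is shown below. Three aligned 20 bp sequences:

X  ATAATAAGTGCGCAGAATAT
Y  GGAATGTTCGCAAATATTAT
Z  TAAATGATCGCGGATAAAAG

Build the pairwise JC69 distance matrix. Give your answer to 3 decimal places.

X–Y: 10/20 sites differ → p = 0.5, d = −0.75 ln(1 − 0.666667) = 0.823960 ≈ 0.824.
X–Z: 9/20 sites differ → p = 0.45, d = −0.75 ln(1 − 0.6) = 0.687218 ≈ 0.687.
Y–Z: 8/20 sites differ → p = 0.4, d = −0.75 ln(1 − 0.533333) = 0.571605 ≈ 0.572.

d(X,Y) = 0.824, d(X,Z) = 0.687, d(Y,Z) = 0.572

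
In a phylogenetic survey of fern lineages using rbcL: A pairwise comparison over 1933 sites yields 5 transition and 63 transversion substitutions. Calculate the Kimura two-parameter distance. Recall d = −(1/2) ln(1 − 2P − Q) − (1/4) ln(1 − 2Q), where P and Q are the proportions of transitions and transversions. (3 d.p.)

0.036

P = 5/1933 ≈ 0.002587 and Q = 63/1933 ≈ 0.032592.
Under the Kimura two-parameter model, d = −½ ln(1 − 2P − Q) − ¼ ln(1 − 2Q).
1 − 2P − Q = 0.962234, giving −½ ln(0.962234) = 0.019249.
1 − 2Q = 0.934816, giving −¼ ln(0.934816) = 0.016851.
d = 0.019249 + 0.016851 = 0.036100.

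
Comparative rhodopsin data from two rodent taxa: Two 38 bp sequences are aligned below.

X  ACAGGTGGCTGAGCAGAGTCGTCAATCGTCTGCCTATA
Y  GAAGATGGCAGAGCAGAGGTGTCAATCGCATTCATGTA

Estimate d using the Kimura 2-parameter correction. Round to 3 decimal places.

Of 38 sites, 5 differences are transitions and 6 are transversions, so P = 5/38 ≈ 0.131579 and Q = 6/38 ≈ 0.157895.
Under the Kimura two-parameter model, d = −½ ln(1 − 2P − Q) − ¼ ln(1 − 2Q).
1 − 2P − Q = 0.578947, giving −½ ln(0.578947) = 0.273272.
1 − 2Q = 0.68421, giving −¼ ln(0.68421) = 0.094873.
d = 0.273272 + 0.094873 = 0.368145.

0.368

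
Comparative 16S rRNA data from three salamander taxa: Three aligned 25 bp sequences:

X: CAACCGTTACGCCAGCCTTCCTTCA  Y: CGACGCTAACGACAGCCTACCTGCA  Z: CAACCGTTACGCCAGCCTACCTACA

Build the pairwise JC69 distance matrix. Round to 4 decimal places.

d(X,Y) = 0.3505, d(X,Z) = 0.0846, d(Y,Z) = 0.2892

X–Y: 7/25 sites differ → p = 0.28, d = −0.75 ln(1 − 0.373333) = 0.350505 ≈ 0.3505.
X–Z: 2/25 sites differ → p = 0.08, d = −0.75 ln(1 − 0.106667) = 0.084597 ≈ 0.0846.
Y–Z: 6/25 sites differ → p = 0.24, d = −0.75 ln(1 − 0.32) = 0.289247 ≈ 0.2892.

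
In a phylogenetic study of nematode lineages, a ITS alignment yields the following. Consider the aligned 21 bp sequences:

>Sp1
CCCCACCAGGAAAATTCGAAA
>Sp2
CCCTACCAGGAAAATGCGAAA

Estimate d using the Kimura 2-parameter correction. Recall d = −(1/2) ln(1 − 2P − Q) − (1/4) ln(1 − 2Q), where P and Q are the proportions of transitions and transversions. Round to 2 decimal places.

Of 21 sites, 1 differences are transitions and 1 are transversions, so P = 1/21 ≈ 0.047619 and Q = 1/21 ≈ 0.047619.
Under the Kimura two-parameter model, d = −½ ln(1 − 2P − Q) − ¼ ln(1 − 2Q).
1 − 2P − Q = 0.857143, giving −½ ln(0.857143) = 0.077075.
1 − 2Q = 0.904762, giving −¼ ln(0.904762) = 0.025021.
d = 0.077075 + 0.025021 = 0.102096.

0.10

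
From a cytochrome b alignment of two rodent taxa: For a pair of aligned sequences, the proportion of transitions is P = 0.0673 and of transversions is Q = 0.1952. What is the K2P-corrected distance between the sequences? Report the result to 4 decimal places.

0.3238

Under the Kimura two-parameter model, d = −½ ln(1 − 2P − Q) − ¼ ln(1 − 2Q).
1 − 2P − Q = 0.6702, giving −½ ln(0.6702) = 0.200090.
1 − 2Q = 0.6096, giving −¼ ln(0.6096) = 0.123738.
d = 0.200090 + 0.123738 = 0.323828.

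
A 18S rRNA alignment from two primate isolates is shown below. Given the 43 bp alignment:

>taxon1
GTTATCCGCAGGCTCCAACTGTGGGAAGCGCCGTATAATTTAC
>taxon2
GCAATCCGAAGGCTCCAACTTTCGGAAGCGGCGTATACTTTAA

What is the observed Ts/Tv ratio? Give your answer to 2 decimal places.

0.14

Transitions are A↔G and C↔T; transversions are all other mismatches.
Transitions: 1. Transversions: 7.
R = 1/7 = 0.142857… ≈ 0.14 (to 2 d.p.).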